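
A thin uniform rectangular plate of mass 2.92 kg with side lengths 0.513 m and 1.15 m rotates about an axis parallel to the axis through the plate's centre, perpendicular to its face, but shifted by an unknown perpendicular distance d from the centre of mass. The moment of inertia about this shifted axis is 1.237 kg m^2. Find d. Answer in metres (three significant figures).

About the centre-of-mass axis, I_cm = (1/12)M(a²+b²) = (1/12)(2.92)[(0.513)² + (1.15)²] = 0.38585 kg m^2.
Parallel axis theorem: I = I_cm + Md², so Md² = 1.237 − 0.38585 = 0.85115 kg m^2.
d = √(0.85115 / 2.92) = 0.5399 m.

0.540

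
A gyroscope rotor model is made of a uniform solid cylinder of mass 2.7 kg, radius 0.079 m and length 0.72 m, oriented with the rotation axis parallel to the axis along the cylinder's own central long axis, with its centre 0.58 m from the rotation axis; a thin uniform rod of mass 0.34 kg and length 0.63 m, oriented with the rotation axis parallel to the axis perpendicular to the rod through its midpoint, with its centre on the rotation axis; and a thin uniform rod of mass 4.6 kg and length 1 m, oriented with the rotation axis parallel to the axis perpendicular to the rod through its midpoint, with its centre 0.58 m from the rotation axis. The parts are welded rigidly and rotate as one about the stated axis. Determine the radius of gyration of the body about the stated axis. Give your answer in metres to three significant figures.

0.612

Solid cylinder: I_cm = (1/2)MR² = (1/2)(2.7)(0.079)² = 0.0084253 kg·m²; centre at d = 0.58 m, so I = I_cm + Md² gives I = 0.0084253 + (2.7)(0.58)² = 0.91671 kg·m².
Thin rod: I_cm = (1/12)ML² = (1/12)(0.34)(0.63)² = 0.011246 kg·m²; axis through the centre, so I = 0.011246 kg·m².
Thin rod: I_cm = (1/12)ML² = (1/12)(4.6)(1)² = 0.38333 kg·m²; centre at d = 0.58 m, so I = I_cm + Md² gives I = 0.38333 + (4.6)(0.58)² = 1.9308 kg·m².
Total I = 2.8587 kg·m²; total mass M = 7.64 kg.
k = √(I/M) = √(2.8587/7.64) = 0.6117 m.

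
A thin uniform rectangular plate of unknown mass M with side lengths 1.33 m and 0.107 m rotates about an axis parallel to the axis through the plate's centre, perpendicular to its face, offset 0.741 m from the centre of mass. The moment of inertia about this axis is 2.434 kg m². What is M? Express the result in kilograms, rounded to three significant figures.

3.49

I = I_cm + Md² = (1/12)M(a²+b²) + Md² = M·[0.0833333·[(1.33)² + (0.107)²] + (0.741)²] = M·0.69744.
So M = 2.434 / 0.69744 = 3.4899 kg.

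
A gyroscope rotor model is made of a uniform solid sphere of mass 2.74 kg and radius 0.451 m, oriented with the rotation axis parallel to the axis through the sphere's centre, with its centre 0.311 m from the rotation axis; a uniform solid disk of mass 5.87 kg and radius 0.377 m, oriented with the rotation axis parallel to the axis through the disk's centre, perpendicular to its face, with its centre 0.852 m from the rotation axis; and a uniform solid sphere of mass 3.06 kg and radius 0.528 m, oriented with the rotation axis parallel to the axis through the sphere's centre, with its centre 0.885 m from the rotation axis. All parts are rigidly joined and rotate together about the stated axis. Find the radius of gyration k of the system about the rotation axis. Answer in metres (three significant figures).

0.823

Solid sphere: I_cm = (2/5)MR² = (2/5)(2.74)(0.451)² = 0.22293 kg m²; centre at d = 0.311 m, so I = I_cm + Md² gives I = 0.22293 + (2.74)(0.311)² = 0.48794 kg m².
Solid disk: I_cm = (1/2)MR² = (1/2)(5.87)(0.377)² = 0.41715 kg m²; centre at d = 0.852 m, so I = I_cm + Md² gives I = 0.41715 + (5.87)(0.852)² = 4.6782 kg m².
Solid sphere: I_cm = (2/5)MR² = (2/5)(3.06)(0.528)² = 0.34123 kg m²; centre at d = 0.885 m, so I = I_cm + Md² gives I = 0.34123 + (3.06)(0.885)² = 2.7379 kg m².
Total I = 7.904 kg m²; total mass M = 11.67 kg.
k = √(I/M) = √(7.904/11.67) = 0.82298 m.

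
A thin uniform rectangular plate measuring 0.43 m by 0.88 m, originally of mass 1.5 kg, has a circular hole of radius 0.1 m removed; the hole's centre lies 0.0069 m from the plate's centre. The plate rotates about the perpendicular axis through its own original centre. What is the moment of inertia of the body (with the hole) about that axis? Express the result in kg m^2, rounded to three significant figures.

0.119

Unpierced body about its centre: I₀ = (1/12)M(a²+b²) = (1/12)(1.5)[(0.43)² + (0.88)²] = 0.11991 kg m^2.
The removed disk has mass m = M·πr²/(ab) = (1.5)·π(0.1)²/(0.43·0.88) = 0.12453 kg (same uniform areal density).
Its moment of inertia about the rotation axis (parallel-axis theorem): I_hole = (1/2)mr² + md² = (1/2)(0.12453)(0.1)² + (0.12453)(0.0069)² = 0.0006286 kg m^2.
Treating the hole as negative mass, I = I₀ − I_hole = 0.11991 − 0.0006286 = 0.11928 kg m^2.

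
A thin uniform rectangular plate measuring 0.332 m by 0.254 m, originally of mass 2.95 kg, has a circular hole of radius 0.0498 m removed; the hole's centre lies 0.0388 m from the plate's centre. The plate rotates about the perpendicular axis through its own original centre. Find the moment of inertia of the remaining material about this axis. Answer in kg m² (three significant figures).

0.0422

Unpierced body about its centre: I₀ = (1/12)M(a²+b²) = (1/12)(2.95)[(0.332)² + (0.254)²] = 0.042957 kg m².
The removed disk has mass m = M·πr²/(ab) = (2.95)·π(0.0498)²/(0.332·0.254) = 0.27256 kg (same uniform areal density).
Its moment of inertia about the rotation axis (parallel-axis theorem): I_hole = (1/2)mr² + md² = (1/2)(0.27256)(0.0498)² + (0.27256)(0.0388)² = 0.0007483 kg m².
Treating the hole as negative mass, I = I₀ − I_hole = 0.042957 − 0.0007483 = 0.042209 kg m².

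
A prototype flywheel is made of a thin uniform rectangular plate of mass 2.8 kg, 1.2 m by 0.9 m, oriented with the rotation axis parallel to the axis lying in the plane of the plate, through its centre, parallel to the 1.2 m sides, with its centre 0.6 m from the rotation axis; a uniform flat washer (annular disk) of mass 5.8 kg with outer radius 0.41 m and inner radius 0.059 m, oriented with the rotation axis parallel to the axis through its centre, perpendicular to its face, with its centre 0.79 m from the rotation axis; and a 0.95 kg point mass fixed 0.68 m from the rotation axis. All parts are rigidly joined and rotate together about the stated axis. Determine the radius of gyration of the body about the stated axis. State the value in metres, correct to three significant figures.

Rectangular plate: I_cm = (1/12)Mb² = (1/12)(2.8)(0.9)² = 0.189 kg m^2; centre at d = 0.6 m, so I = I_cm + Md² gives I = 0.189 + (2.8)(0.6)² = 1.197 kg m^2.
Annular disk: I_cm = (1/2)M(R²+r²) = (1/2)(5.8)[(0.41)² + (0.059)²] = 0.49758 kg m^2; centre at d = 0.79 m, so I = I_cm + Md² gives I = 0.49758 + (5.8)(0.79)² = 4.1174 kg m^2.
Point mass: I_cm = 0; centre at d = 0.68 m, so I = I_cm + Md² gives I = 0 + (0.95)(0.68)² = 0.43928 kg m^2.
Total I = 5.7536 kg m^2; total mass M = 9.55 kg.
k = √(I/M) = √(5.7536/9.55) = 0.77619 m.

0.776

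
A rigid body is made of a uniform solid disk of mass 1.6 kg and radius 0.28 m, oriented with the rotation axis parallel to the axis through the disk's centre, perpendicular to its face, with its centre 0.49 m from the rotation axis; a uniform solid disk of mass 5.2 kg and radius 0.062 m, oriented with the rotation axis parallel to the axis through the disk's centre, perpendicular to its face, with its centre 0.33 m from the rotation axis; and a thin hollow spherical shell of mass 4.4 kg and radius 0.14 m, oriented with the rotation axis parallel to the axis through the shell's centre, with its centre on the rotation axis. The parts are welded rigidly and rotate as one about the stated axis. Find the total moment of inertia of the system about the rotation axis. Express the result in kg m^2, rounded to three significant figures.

Solid disk: I_cm = (1/2)MR² = (1/2)(1.6)(0.28)² = 0.06272 kg m^2; centre at d = 0.49 m, so the parallel axis theorem gives I = 0.06272 + (1.6)(0.49)² = 0.44688 kg m^2.
Solid disk: I_cm = (1/2)MR² = (1/2)(5.2)(0.062)² = 0.0099944 kg m^2; centre at d = 0.33 m, so the parallel axis theorem gives I = 0.0099944 + (5.2)(0.33)² = 0.57627 kg m^2.
Spherical shell: I_cm = (2/3)MR² = (2/3)(4.4)(0.14)² = 0.057493 kg m^2; axis through the centre, so I = 0.057493 kg m^2.
Total I = 0.44688 + 0.57627 + 0.057493 = 1.0806 kg m^2.

1.08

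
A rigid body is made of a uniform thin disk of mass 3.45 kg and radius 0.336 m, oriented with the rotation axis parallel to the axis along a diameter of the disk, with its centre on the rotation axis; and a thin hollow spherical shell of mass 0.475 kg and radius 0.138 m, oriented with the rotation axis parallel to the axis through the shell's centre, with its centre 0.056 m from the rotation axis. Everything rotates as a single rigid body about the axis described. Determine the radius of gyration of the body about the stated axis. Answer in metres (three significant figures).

Thin disk: I_cm = (1/4)MR² = (1/4)(3.45)(0.336)² = 0.097373 kg·m²; axis through the centre, so I = 0.097373 kg·m².
Spherical shell: I_cm = (2/3)MR² = (2/3)(0.475)(0.138)² = 0.0060306 kg·m²; centre at d = 0.056 m, so the parallel axis theorem gives I = 0.0060306 + (0.475)(0.056)² = 0.0075202 kg·m².
Total I = 0.10489 kg·m²; total mass M = 3.925 kg.
k = √(I/M) = √(0.10489/3.925) = 0.16348 m.

0.163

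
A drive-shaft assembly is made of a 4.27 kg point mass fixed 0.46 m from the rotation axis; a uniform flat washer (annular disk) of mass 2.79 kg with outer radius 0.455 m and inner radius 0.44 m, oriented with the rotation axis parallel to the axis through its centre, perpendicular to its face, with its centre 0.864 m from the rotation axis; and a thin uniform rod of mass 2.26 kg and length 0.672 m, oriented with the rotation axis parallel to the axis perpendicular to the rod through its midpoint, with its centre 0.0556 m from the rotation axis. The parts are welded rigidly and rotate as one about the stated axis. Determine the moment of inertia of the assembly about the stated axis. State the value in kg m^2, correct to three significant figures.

3.64

Point mass: I_cm = 0; centre at d = 0.46 m, so the parallel axis theorem gives I = 0 + (4.27)(0.46)² = 0.90353 kg m^2.
Annular disk: I_cm = (1/2)M(R²+r²) = (1/2)(2.79)[(0.455)² + (0.44)²] = 0.55887 kg m^2; centre at d = 0.864 m, so the parallel axis theorem gives I = 0.55887 + (2.79)(0.864)² = 2.6416 kg m^2.
Thin rod: I_cm = (1/12)ML² = (1/12)(2.26)(0.672)² = 0.085048 kg m^2; centre at d = 0.0556 m, so the parallel axis theorem gives I = 0.085048 + (2.26)(0.0556)² = 0.092035 kg m^2.
Total I = 0.90353 + 2.6416 + 0.092035 = 3.6372 kg m^2.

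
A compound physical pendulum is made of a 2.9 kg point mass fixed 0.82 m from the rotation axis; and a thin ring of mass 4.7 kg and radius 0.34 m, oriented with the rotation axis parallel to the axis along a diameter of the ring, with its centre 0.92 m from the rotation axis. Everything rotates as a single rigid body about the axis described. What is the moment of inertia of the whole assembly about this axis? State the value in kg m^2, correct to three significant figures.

Point mass: I_cm = 0; centre at d = 0.82 m, so I = I_cm + Md² gives I = 0 + (2.9)(0.82)² = 1.95 kg m^2.
Thin ring: I_cm = (1/2)MR² = (1/2)(4.7)(0.34)² = 0.27166 kg m^2; centre at d = 0.92 m, so I = I_cm + Md² gives I = 0.27166 + (4.7)(0.92)² = 4.2497 kg m^2.
Total I = 1.95 + 4.2497 = 6.1997 kg m^2.

6.20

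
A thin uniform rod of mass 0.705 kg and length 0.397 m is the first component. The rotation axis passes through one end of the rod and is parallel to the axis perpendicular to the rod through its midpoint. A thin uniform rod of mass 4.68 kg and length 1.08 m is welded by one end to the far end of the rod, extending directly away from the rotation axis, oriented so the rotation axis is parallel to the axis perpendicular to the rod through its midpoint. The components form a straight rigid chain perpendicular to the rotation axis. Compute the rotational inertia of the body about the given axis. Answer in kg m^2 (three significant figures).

Thin rod: I_cm = (1/12)ML² = (1/12)(0.705)(0.397)² = 0.0092595 kg m^2; centre at d = 0.1985 m, so I = I_cm + Md² gives I = 0.0092595 + (0.705)(0.1985)² = 0.037038 kg m^2.
Thin rod: I_cm = (1/12)ML² = (1/12)(4.68)(1.08)² = 0.4549 kg m^2; centre at d = 0.1985 + 0.1985 + 0.54 = 0.937 m, so I = I_cm + Md² gives I = 0.4549 + (4.68)(0.937)² = 4.5638 kg m^2.
Total I = 0.037038 + 4.5638 = 4.6008 kg m^2.

4.60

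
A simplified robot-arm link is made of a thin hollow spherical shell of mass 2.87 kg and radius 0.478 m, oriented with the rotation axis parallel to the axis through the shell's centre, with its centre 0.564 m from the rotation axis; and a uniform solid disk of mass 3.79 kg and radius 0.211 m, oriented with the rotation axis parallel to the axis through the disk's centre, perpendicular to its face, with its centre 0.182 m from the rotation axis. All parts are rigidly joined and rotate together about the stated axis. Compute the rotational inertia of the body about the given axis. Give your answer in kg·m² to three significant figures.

1.56

Spherical shell: I_cm = (2/3)MR² = (2/3)(2.87)(0.478)² = 0.43717 kg·m²; centre at d = 0.564 m, so I = I_cm + Md² gives I = 0.43717 + (2.87)(0.564)² = 1.3501 kg·m².
Solid disk: I_cm = (1/2)MR² = (1/2)(3.79)(0.211)² = 0.084367 kg·m²; centre at d = 0.182 m, so I = I_cm + Md² gives I = 0.084367 + (3.79)(0.182)² = 0.20991 kg·m².
Total I = 1.3501 + 0.20991 = 1.56 kg·m².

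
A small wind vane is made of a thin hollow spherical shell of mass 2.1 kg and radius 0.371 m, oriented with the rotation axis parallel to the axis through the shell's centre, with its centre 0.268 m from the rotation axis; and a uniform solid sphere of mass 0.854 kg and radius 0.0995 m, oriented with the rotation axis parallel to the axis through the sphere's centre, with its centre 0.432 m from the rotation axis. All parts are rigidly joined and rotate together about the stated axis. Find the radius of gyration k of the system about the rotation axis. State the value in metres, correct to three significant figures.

0.414

Spherical shell: I_cm = (2/3)MR² = (2/3)(2.1)(0.371)² = 0.1927 kg m²; centre at d = 0.268 m, so I = I_cm + Md² gives I = 0.1927 + (2.1)(0.268)² = 0.34353 kg m².
Solid sphere: I_cm = (2/5)MR² = (2/5)(0.854)(0.0995)² = 0.0033819 kg m²; centre at d = 0.432 m, so I = I_cm + Md² gives I = 0.0033819 + (0.854)(0.432)² = 0.16276 kg m².
Total I = 0.50629 kg m²; total mass M = 2.954 kg.
k = √(I/M) = √(0.50629/2.954) = 0.41399 m.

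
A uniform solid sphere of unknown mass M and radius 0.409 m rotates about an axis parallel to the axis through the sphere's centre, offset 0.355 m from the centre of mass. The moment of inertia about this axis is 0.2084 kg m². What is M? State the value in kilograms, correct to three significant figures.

I = I_cm + Md² = (2/5)MR² + Md² = M·[0.4·(0.409)² + (0.355)²] = M·0.19294.
So M = 0.2084 / 0.19294 = 1.0801 kg.

1.08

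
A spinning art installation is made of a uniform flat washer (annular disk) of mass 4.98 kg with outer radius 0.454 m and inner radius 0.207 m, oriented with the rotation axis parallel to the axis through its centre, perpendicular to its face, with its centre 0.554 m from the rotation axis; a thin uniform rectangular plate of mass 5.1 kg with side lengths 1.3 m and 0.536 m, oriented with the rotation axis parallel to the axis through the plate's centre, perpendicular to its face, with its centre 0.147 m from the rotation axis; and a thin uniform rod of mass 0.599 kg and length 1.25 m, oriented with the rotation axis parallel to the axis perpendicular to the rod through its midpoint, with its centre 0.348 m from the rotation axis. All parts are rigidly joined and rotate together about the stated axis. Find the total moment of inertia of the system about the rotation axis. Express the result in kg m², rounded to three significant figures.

3.25

Annular disk: I_cm = (1/2)M(R²+r²) = (1/2)(4.98)[(0.454)² + (0.207)²] = 0.61992 kg m²; centre at d = 0.554 m, so the parallel axis theorem gives I = 0.61992 + (4.98)(0.554)² = 2.1484 kg m².
Rectangular plate: I_cm = (1/12)M(a²+b²) = (1/12)(5.1)[(1.3)² + (0.536)²] = 0.84035 kg m²; centre at d = 0.147 m, so the parallel axis theorem gives I = 0.84035 + (5.1)(0.147)² = 0.95056 kg m².
Thin rod: I_cm = (1/12)ML² = (1/12)(0.599)(1.25)² = 0.077995 kg m²; centre at d = 0.348 m, so the parallel axis theorem gives I = 0.077995 + (0.599)(0.348)² = 0.15054 kg m².
Total I = 2.1484 + 0.95056 + 0.15054 = 3.2495 kg m².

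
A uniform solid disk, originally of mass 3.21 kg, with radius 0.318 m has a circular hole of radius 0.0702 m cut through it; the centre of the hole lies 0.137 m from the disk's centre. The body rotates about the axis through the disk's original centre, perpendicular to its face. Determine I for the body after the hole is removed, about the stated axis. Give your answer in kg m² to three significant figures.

0.159

Unpierced body about its centre: I₀ = (1/2)MR² = (1/2)(3.21)(0.318)² = 0.1623 kg m².
The removed disk has mass m = M·(r/R)² = (3.21)(0.0702/0.318)² = 0.15643 kg (same uniform areal density).
Its moment of inertia about the rotation axis (parallel-axis theorem): I_hole = (1/2)mr² + md² = (1/2)(0.15643)(0.0702)² + (0.15643)(0.137)² = 0.0033215 kg m².
Treating the hole as negative mass, I = I₀ − I_hole = 0.1623 − 0.0033215 = 0.15898 kg m².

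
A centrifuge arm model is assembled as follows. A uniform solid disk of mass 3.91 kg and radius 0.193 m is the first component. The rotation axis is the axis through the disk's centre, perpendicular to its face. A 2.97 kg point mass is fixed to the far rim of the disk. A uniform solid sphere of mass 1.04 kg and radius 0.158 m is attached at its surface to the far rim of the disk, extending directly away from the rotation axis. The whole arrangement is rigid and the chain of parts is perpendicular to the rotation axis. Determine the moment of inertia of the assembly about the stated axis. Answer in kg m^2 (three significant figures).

Solid disk: I_cm = (1/2)MR² = (1/2)(3.91)(0.193)² = 0.072822 kg m^2; axis through the centre, so I = 0.072822 kg m^2.
Point mass: I_cm = 0; centre at d = 0.193 m, so the parallel axis theorem gives I = 0 + (2.97)(0.193)² = 0.11063 kg m^2.
Solid sphere: I_cm = (2/5)MR² = (2/5)(1.04)(0.158)² = 0.010385 kg m^2; centre at d = 0.193 + 0.158 = 0.351 m, so the parallel axis theorem gives I = 0.010385 + (1.04)(0.351)² = 0.13851 kg m^2.
Total I = 0.072822 + 0.11063 + 0.13851 = 0.32197 kg m^2.

0.322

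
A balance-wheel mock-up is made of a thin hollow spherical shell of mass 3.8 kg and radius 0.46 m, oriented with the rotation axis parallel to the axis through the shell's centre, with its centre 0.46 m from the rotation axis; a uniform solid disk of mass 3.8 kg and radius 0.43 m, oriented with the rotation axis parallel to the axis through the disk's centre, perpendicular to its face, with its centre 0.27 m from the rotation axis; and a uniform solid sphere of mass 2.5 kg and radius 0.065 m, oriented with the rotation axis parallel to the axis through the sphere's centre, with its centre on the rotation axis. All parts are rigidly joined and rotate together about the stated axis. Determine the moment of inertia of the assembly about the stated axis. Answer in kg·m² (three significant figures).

1.97

Spherical shell: I_cm = (2/3)MR² = (2/3)(3.8)(0.46)² = 0.53605 kg·m²; centre at d = 0.46 m, so I = I_cm + Md² gives I = 0.53605 + (3.8)(0.46)² = 1.3401 kg·m².
Solid disk: I_cm = (1/2)MR² = (1/2)(3.8)(0.43)² = 0.35131 kg·m²; centre at d = 0.27 m, so I = I_cm + Md² gives I = 0.35131 + (3.8)(0.27)² = 0.62833 kg·m².
Solid sphere: I_cm = (2/5)MR² = (2/5)(2.5)(0.065)² = 0.004225 kg·m²; axis through the centre, so I = 0.004225 kg·m².
Total I = 1.3401 + 0.62833 + 0.004225 = 1.9727 kg·m².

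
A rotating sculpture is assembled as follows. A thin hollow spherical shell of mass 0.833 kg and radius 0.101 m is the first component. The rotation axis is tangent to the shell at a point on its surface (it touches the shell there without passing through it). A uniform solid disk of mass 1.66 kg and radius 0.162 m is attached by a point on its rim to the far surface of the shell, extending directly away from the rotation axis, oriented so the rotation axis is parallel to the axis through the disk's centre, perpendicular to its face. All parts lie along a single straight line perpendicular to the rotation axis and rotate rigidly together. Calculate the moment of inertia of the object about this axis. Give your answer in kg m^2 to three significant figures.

Spherical shell: I_cm = (2/3)MR² = (2/3)(0.833)(0.101)² = 0.005665 kg m^2; centre at d = 0.101 m, so I = I_cm + Md² gives I = 0.005665 + (0.833)(0.101)² = 0.014162 kg m^2.
Solid disk: I_cm = (1/2)MR² = (1/2)(1.66)(0.162)² = 0.021783 kg m^2; centre at d = 0.101 + 0.101 + 0.162 = 0.364 m, so I = I_cm + Md² gives I = 0.021783 + (1.66)(0.364)² = 0.24173 kg m^2.
Total I = 0.014162 + 0.24173 = 0.25589 kg m^2.

0.256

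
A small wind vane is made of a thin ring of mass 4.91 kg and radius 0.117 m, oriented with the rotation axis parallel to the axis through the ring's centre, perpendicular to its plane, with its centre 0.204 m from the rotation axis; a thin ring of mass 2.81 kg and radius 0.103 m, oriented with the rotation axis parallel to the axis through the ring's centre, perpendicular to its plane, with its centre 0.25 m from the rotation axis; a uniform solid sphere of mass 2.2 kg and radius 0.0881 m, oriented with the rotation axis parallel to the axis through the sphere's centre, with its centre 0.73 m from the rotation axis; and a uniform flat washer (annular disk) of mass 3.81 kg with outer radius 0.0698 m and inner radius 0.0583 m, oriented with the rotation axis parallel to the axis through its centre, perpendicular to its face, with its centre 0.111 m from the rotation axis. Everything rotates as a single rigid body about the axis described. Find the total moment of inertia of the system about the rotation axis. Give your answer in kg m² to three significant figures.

1.72

Thin ring: I_cm = MR² = (4.91)(0.117)² = 0.067213 kg m²; centre at d = 0.204 m, so I = I_cm + Md² gives I = 0.067213 + (4.91)(0.204)² = 0.27155 kg m².
Thin ring: I_cm = MR² = (2.81)(0.103)² = 0.029811 kg m²; centre at d = 0.25 m, so I = I_cm + Md² gives I = 0.029811 + (2.81)(0.25)² = 0.20544 kg m².
Solid sphere: I_cm = (2/5)MR² = (2/5)(2.2)(0.0881)² = 0.0068302 kg m²; centre at d = 0.73 m, so I = I_cm + Md² gives I = 0.0068302 + (2.2)(0.73)² = 1.1792 kg m².
Annular disk: I_cm = (1/2)M(R²+r²) = (1/2)(3.81)[(0.0698)² + (0.0583)²] = 0.015756 kg m²; centre at d = 0.111 m, so I = I_cm + Md² gives I = 0.015756 + (3.81)(0.111)² = 0.062699 kg m².
Total I = 0.27155 + 0.20544 + 1.1792 + 0.062699 = 1.7189 kg m².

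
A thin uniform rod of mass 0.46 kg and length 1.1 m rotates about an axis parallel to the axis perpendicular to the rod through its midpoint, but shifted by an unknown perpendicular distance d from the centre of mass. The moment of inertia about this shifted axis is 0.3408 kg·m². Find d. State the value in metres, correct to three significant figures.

About the centre-of-mass axis, I_cm = (1/12)ML² = (1/12)(0.46)(1.1)² = 0.046383 kg·m².
Parallel axis theorem: I = I_cm + Md², so Md² = 0.3408 − 0.046383 = 0.29442 kg·m².
d = √(0.29442 / 0.46) = 0.80002 m.

0.800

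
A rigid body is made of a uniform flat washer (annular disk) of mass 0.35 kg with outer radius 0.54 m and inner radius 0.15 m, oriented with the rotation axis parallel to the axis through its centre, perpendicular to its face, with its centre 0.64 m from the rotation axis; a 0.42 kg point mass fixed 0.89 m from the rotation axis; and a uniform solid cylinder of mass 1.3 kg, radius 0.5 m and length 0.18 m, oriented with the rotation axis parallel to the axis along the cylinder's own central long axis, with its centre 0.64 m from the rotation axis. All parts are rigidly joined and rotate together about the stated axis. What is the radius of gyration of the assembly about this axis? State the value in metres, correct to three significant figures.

Annular disk: I_cm = (1/2)M(R²+r²) = (1/2)(0.35)[(0.54)² + (0.15)²] = 0.054968 kg·m²; centre at d = 0.64 m, so the parallel axis theorem gives I = 0.054968 + (0.35)(0.64)² = 0.19833 kg·m².
Point mass: I_cm = 0; centre at d = 0.89 m, so the parallel axis theorem gives I = 0 + (0.42)(0.89)² = 0.33268 kg·m².
Solid cylinder: I_cm = (1/2)MR² = (1/2)(1.3)(0.5)² = 0.1625 kg·m²; centre at d = 0.64 m, so the parallel axis theorem gives I = 0.1625 + (1.3)(0.64)² = 0.69498 kg·m².
Total I = 1.226 kg·m²; total mass M = 2.07 kg.
k = √(I/M) = √(1.226/2.07) = 0.76959 m.

0.770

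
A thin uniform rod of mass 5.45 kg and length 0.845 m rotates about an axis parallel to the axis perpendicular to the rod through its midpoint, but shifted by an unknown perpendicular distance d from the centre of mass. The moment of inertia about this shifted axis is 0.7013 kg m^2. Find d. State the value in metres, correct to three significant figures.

0.263

About the centre-of-mass axis, I_cm = (1/12)ML² = (1/12)(5.45)(0.845)² = 0.32429 kg m^2.
Parallel axis theorem: I = I_cm + Md², so Md² = 0.7013 − 0.32429 = 0.37701 kg m^2.
d = √(0.37701 / 5.45) = 0.26301 m.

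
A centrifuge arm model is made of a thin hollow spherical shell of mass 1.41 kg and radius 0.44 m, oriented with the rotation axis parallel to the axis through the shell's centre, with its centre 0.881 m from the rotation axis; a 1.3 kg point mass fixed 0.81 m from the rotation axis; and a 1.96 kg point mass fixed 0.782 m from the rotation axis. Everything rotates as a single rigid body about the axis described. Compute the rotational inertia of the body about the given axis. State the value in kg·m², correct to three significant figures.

Spherical shell: I_cm = (2/3)MR² = (2/3)(1.41)(0.44)² = 0.18198 kg·m²; centre at d = 0.881 m, so the parallel axis theorem gives I = 0.18198 + (1.41)(0.881)² = 1.2764 kg·m².
Point mass: I_cm = 0; centre at d = 0.81 m, so the parallel axis theorem gives I = 0 + (1.3)(0.81)² = 0.85293 kg·m².
Point mass: I_cm = 0; centre at d = 0.782 m, so the parallel axis theorem gives I = 0 + (1.96)(0.782)² = 1.1986 kg·m².
Total I = 1.2764 + 0.85293 + 1.1986 = 3.3279 kg·m².

3.33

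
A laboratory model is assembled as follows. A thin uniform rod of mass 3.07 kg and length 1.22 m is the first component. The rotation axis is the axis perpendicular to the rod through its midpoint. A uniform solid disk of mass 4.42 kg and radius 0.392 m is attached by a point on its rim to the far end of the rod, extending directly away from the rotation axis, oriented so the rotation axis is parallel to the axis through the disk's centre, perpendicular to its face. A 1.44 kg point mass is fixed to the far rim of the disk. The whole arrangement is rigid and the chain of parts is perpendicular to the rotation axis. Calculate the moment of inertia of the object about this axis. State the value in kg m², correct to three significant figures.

7.96

Thin rod: I_cm = (1/12)ML² = (1/12)(3.07)(1.22)² = 0.38078 kg m²; axis through the centre, so I = 0.38078 kg m².
Solid disk: I_cm = (1/2)MR² = (1/2)(4.42)(0.392)² = 0.3396 kg m²; centre at d = 0.61 + 0.392 = 1.002 m, so the parallel axis theorem gives I = 0.3396 + (4.42)(1.002)² = 4.7773 kg m².
Point mass: I_cm = 0; centre at d = 0.61 + 0.392 + 0.392 = 1.394 m, so the parallel axis theorem gives I = 0 + (1.44)(1.394)² = 2.7983 kg m².
Total I = 0.38078 + 4.7773 + 2.7983 = 7.9563 kg m².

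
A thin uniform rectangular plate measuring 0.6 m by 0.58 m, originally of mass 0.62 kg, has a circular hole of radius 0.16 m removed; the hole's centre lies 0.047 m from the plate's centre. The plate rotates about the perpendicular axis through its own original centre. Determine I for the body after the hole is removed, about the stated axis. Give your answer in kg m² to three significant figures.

0.0338

Unpierced body about its centre: I₀ = (1/12)M(a²+b²) = (1/12)(0.62)[(0.6)² + (0.58)²] = 0.035981 kg m².
The removed disk has mass m = M·πr²/(ab) = (0.62)·π(0.16)²/(0.6·0.58) = 0.14329 kg (same uniform areal density).
Its moment of inertia about the rotation axis (parallel-axis theorem): I_hole = (1/2)mr² + md² = (1/2)(0.14329)(0.16)² + (0.14329)(0.047)² = 0.0021506 kg m².
Treating the hole as negative mass, I = I₀ − I_hole = 0.035981 − 0.0021506 = 0.03383 kg m².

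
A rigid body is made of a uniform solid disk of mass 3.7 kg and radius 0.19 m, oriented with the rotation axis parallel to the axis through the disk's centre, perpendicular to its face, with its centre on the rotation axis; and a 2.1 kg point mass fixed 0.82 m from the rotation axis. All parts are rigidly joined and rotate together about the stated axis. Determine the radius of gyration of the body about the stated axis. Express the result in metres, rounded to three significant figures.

Solid disk: I_cm = (1/2)MR² = (1/2)(3.7)(0.19)² = 0.066785 kg m²; axis through the centre, so I = 0.066785 kg m².
Point mass: I_cm = 0; centre at d = 0.82 m, so I = I_cm + Md² gives I = 0 + (2.1)(0.82)² = 1.412 kg m².
Total I = 1.4788 kg m²; total mass M = 5.8 kg.
k = √(I/M) = √(1.4788/5.8) = 0.50495 m.

0.505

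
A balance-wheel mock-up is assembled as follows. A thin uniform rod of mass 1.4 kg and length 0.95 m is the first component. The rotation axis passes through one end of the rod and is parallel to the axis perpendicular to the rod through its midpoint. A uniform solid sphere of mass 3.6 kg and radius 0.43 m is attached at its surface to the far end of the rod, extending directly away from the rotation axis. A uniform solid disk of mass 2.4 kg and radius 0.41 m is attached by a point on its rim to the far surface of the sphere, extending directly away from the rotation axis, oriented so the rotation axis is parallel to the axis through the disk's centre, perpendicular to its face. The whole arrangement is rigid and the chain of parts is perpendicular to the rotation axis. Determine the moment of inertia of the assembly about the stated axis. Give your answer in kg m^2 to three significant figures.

19.6

Thin rod: I_cm = (1/12)ML² = (1/12)(1.4)(0.95)² = 0.10529 kg m^2; centre at d = 0.475 m, so I = I_cm + Md² gives I = 0.10529 + (1.4)(0.475)² = 0.42117 kg m^2.
Solid sphere: I_cm = (2/5)MR² = (2/5)(3.6)(0.43)² = 0.26626 kg m^2; centre at d = 0.475 + 0.475 + 0.43 = 1.38 m, so I = I_cm + Md² gives I = 0.26626 + (3.6)(1.38)² = 7.1221 kg m^2.
Solid disk: I_cm = (1/2)MR² = (1/2)(2.4)(0.41)² = 0.20172 kg m^2; centre at d = 0.475 + 0.475 + 0.43 + 0.43 + 0.41 = 2.22 m, so I = I_cm + Md² gives I = 0.20172 + (2.4)(2.22)² = 12.03 kg m^2.
Total I = 0.42117 + 7.1221 + 12.03 = 19.573 kg m^2.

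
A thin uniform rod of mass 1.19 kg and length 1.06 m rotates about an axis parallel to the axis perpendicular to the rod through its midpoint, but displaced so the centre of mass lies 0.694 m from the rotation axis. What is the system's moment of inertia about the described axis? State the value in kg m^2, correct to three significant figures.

I_cm = (1/12)ML² = (1/12)(1.19)(1.06)² = 0.11142 kg m^2; centre at d = 0.694 m, so I = I_cm + Md² gives I = 0.11142 + (1.19)(0.694)² = 0.68457 kg m^2.

0.685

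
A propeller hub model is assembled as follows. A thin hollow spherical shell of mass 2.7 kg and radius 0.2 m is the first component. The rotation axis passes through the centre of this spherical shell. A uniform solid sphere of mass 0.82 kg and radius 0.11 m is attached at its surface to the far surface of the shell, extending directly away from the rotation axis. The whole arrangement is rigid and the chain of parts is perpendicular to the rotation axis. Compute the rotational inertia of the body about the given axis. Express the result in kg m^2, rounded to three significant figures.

0.155

Spherical shell: I_cm = (2/3)MR² = (2/3)(2.7)(0.2)² = 0.072 kg m^2; axis through the centre, so I = 0.072 kg m^2.
Solid sphere: I_cm = (2/5)MR² = (2/5)(0.82)(0.11)² = 0.0039688 kg m^2; centre at d = 0.2 + 0.11 = 0.31 m, so I = I_cm + Md² gives I = 0.0039688 + (0.82)(0.31)² = 0.082771 kg m^2.
Total I = 0.072 + 0.082771 = 0.15477 kg m^2.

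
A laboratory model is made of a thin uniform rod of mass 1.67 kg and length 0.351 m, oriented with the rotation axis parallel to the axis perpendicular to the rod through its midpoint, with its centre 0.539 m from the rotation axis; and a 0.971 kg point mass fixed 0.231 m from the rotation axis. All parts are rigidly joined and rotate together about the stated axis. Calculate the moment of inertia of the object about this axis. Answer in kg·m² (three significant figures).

Thin rod: I_cm = (1/12)ML² = (1/12)(1.67)(0.351)² = 0.017145 kg·m²; centre at d = 0.539 m, so the parallel axis theorem gives I = 0.017145 + (1.67)(0.539)² = 0.50232 kg·m².
Point mass: I_cm = 0; centre at d = 0.231 m, so the parallel axis theorem gives I = 0 + (0.971)(0.231)² = 0.051814 kg·m².
Total I = 0.50232 + 0.051814 = 0.55413 kg·m².

0.554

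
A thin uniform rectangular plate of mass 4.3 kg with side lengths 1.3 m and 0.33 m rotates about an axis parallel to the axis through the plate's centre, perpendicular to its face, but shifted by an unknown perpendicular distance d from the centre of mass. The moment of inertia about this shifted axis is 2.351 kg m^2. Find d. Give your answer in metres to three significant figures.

About the centre-of-mass axis, I_cm = (1/12)M(a²+b²) = (1/12)(4.3)[(1.3)² + (0.33)²] = 0.64461 kg m^2.
Parallel axis theorem: I = I_cm + Md², so Md² = 2.351 − 0.64461 = 1.7064 kg m^2.
d = √(1.7064 / 4.3) = 0.62995 m.

0.630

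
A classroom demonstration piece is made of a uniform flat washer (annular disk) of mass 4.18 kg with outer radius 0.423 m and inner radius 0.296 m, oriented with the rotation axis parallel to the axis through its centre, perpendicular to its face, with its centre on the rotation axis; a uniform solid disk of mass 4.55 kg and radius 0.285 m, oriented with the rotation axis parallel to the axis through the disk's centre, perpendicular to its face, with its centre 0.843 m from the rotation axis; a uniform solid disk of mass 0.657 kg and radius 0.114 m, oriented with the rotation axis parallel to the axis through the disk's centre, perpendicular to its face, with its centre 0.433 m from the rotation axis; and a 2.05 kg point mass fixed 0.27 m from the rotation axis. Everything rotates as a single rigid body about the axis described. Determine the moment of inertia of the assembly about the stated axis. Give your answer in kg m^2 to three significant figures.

4.25

Annular disk: I_cm = (1/2)M(R²+r²) = (1/2)(4.18)[(0.423)² + (0.296)²] = 0.55708 kg m^2; axis through the centre, so I = 0.55708 kg m^2.
Solid disk: I_cm = (1/2)MR² = (1/2)(4.55)(0.285)² = 0.18479 kg m^2; centre at d = 0.843 m, so I = I_cm + Md² gives I = 0.18479 + (4.55)(0.843)² = 3.4182 kg m^2.
Solid disk: I_cm = (1/2)MR² = (1/2)(0.657)(0.114)² = 0.0042692 kg m^2; centre at d = 0.433 m, so I = I_cm + Md² gives I = 0.0042692 + (0.657)(0.433)² = 0.12745 kg m^2.
Point mass: I_cm = 0; centre at d = 0.27 m, so I = I_cm + Md² gives I = 0 + (2.05)(0.27)² = 0.14944 kg m^2.
Total I = 0.55708 + 3.4182 + 0.12745 + 0.14944 = 4.2522 kg m^2.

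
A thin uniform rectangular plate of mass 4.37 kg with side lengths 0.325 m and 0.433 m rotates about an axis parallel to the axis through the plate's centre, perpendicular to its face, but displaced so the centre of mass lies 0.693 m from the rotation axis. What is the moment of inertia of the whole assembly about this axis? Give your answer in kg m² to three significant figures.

2.21

I_cm = (1/12)M(a²+b²) = (1/12)(4.37)[(0.325)² + (0.433)²] = 0.10674 kg m²; centre at d = 0.693 m, so I = I_cm + Md² gives I = 0.10674 + (4.37)(0.693)² = 2.2054 kg m².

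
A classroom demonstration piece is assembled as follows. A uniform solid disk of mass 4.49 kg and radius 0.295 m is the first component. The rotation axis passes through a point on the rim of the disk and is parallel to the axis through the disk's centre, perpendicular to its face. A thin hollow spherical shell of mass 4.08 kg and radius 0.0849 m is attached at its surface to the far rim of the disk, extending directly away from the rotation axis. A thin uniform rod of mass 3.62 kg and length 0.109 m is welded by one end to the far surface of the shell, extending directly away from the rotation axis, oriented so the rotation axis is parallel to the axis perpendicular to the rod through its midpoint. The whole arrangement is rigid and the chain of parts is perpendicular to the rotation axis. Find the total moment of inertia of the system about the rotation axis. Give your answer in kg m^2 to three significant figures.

4.87

Solid disk: I_cm = (1/2)MR² = (1/2)(4.49)(0.295)² = 0.19537 kg m^2; centre at d = 0.295 m, so I = I_cm + Md² gives I = 0.19537 + (4.49)(0.295)² = 0.58611 kg m^2.
Spherical shell: I_cm = (2/3)MR² = (2/3)(4.08)(0.0849)² = 0.019606 kg m^2; centre at d = 0.295 + 0.295 + 0.0849 = 0.6749 m, so I = I_cm + Md² gives I = 0.019606 + (4.08)(0.6749)² = 1.878 kg m^2.
Thin rod: I_cm = (1/12)ML² = (1/12)(3.62)(0.109)² = 0.0035841 kg m^2; centre at d = 0.295 + 0.295 + 0.0849 + 0.0849 + 0.0545 = 0.8143 m, so I = I_cm + Md² gives I = 0.0035841 + (3.62)(0.8143)² = 2.4039 kg m^2.
Total I = 0.58611 + 1.878 + 2.4039 = 4.8681 kg m^2.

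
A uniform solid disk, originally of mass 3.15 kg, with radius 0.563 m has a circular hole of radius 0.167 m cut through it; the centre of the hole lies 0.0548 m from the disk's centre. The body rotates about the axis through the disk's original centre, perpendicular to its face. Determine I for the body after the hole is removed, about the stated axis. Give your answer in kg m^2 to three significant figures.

Unpierced body about its centre: I₀ = (1/2)MR² = (1/2)(3.15)(0.563)² = 0.49923 kg m^2.
The removed disk has mass m = M·(r/R)² = (3.15)(0.167/0.563)² = 0.27716 kg (same uniform areal density).
Its moment of inertia about the rotation axis (parallel-axis theorem): I_hole = (1/2)mr² + md² = (1/2)(0.27716)(0.167)² + (0.27716)(0.0548)² = 0.0046971 kg m^2.
Treating the hole as negative mass, I = I₀ − I_hole = 0.49923 − 0.0046971 = 0.49453 kg m^2.

0.495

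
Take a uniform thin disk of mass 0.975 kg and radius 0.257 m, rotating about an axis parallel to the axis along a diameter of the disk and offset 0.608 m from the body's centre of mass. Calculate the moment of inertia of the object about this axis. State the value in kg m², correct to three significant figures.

0.377

I_cm = (1/4)MR² = (1/4)(0.975)(0.257)² = 0.016099 kg m²; centre at d = 0.608 m, so I = I_cm + Md² gives I = 0.016099 + (0.975)(0.608)² = 0.37652 kg m².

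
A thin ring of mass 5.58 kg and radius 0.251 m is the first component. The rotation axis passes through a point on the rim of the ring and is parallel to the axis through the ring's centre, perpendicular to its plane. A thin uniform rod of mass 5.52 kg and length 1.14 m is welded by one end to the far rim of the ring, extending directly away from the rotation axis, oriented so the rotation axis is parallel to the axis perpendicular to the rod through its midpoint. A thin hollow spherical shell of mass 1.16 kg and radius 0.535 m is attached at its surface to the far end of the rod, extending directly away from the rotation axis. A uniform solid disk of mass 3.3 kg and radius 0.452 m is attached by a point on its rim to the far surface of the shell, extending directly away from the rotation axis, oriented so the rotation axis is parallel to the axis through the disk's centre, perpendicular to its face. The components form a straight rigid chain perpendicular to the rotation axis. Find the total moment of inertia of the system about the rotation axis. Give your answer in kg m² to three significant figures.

Thin ring: I_cm = MR² = (5.58)(0.251)² = 0.35155 kg m²; centre at d = 0.251 m, so the parallel axis theorem gives I = 0.35155 + (5.58)(0.251)² = 0.70309 kg m².
Thin rod: I_cm = (1/12)ML² = (1/12)(5.52)(1.14)² = 0.59782 kg m²; centre at d = 0.251 + 0.251 + 0.57 = 1.072 m, so the parallel axis theorem gives I = 0.59782 + (5.52)(1.072)² = 6.9413 kg m².
Spherical shell: I_cm = (2/3)MR² = (2/3)(1.16)(0.535)² = 0.22135 kg m²; centre at d = 0.251 + 0.251 + 0.57 + 0.57 + 0.535 = 2.177 m, so the parallel axis theorem gives I = 0.22135 + (1.16)(2.177)² = 5.719 kg m².
Solid disk: I_cm = (1/2)MR² = (1/2)(3.3)(0.452)² = 0.3371 kg m²; centre at d = 0.251 + 0.251 + 0.57 + 0.57 + 0.535 + 0.535 + 0.452 = 3.164 m, so the parallel axis theorem gives I = 0.3371 + (3.3)(3.164)² = 33.373 kg m².
Total I = 0.70309 + 6.9413 + 5.719 + 33.373 = 46.736 kg m².

46.7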